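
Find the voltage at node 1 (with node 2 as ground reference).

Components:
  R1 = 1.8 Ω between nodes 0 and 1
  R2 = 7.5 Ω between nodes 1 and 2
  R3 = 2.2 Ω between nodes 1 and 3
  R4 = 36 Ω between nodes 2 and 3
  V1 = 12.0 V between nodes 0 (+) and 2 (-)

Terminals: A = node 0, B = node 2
Nodal analysis, taking node 2 as the 0 V reference.
Source V1 fixes V_0 = 12 V.
KCL at each unknown node (sum of currents leaving = 0; resistances in Ω):
  Node 1: (V_1 - 12)/1.8 + (V_1 - 0)/7.5 + (V_1 - V_3)/2.2 = 0
  Node 3: (V_3 - V_1)/2.2 + (V_3 - 0)/36 = 0
Collecting terms (coefficients in siemens):
  1.143·V_1 - 0.4545·V_3 = 6.667
  0.4823·V_3 - 0.4545·V_1 = 0
Determinant D = (1.143)(0.4823) - (-0.4545)(-0.4545) = 0.3449
V_1 = [(6.667)(0.4823) - (-0.4545)(0)]/D = 9.323 V
V_3 = [(1.143)(0) - (6.667)(-0.4545)]/D = 8.786 V
The requested potential is V_1 = 9.323 V.

Final answer: V_1 = 9.323 V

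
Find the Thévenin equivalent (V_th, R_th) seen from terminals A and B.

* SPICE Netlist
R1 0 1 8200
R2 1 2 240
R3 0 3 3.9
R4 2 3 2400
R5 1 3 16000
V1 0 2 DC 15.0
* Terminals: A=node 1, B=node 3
Step 1 — V_th is the open-circuit voltage V_A - V_B (nothing connected across the terminals).
Nodal analysis, taking node 2 as the 0 V reference.
Source V1 fixes V_0 = 15 V.
KCL at each unknown node (sum of currents leaving = 0; resistances in Ω):
  Node 1: (V_1 - 15)/8200 + (V_1 - 0)/240 + (V_1 - V_3)/16000 = 0
  Node 3: (V_3 - 15)/3.9 + (V_3 - 0)/2400 + (V_3 - V_1)/16000 = 0
Collecting terms (coefficients in siemens):
  0.004351·V_1 - 0.0000625·V_3 = 0.001829
  0.2569·V_3 - 0.0000625·V_1 = 3.846
Determinant D = (0.004351)(0.2569) - (-0.0000625)(-0.0000625) = 0.001118
V_1 = [(0.001829)(0.2569) - (-0.0000625)(3.846)]/D = 0.6355 V
V_3 = [(0.004351)(3.846) - (0.001829)(-0.0000625)]/D = 14.97 V
V_th = V_1 - V_3 = 0.6355 - 14.97 = -14.34 V
Step 2 — R_th: zero the source — replace V1 by a short circuit (node 2 merges into node 0) — and find the resistance seen between A (node 1) and B (node 3).
Reduce the network between node 1 (A) and node 3 (B) by series/parallel combination:
  Rp1 = R1 ‖ R2 (parallel, both between nodes 0 and 1) = 1/(1/8200 + 1/240) = 233.2 Ω
  Rp2 = R3 ‖ R4 (parallel, both between nodes 0 and 3) = 1/(1/3.9 + 1/2400) = 3.894 Ω
  Rs1 = Rp1 + Rp2 (series, joined only at node 0) = 233.2 + 3.894 = 237.1 Ω
  Rp3 = R5 ‖ Rs1 (parallel, both between nodes 1 and 3) = 1/(1/16000 + 1/237.1) = 233.6 Ω
R_th = 233.6 Ω

Final answer: V_th = -14.34 V, R_th = 233.6 Ω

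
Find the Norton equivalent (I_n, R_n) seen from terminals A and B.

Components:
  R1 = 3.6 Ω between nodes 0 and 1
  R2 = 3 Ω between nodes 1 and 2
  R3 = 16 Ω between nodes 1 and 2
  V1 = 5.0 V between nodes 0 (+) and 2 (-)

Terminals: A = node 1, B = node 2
Find the Thévenin equivalent first; then I_n = V_th/R_th and R_n = R_th.
Step 1 — V_th is the open-circuit voltage V_A - V_B (nothing connected across the terminals).
Nodal analysis, taking node 2 as the 0 V reference.
Source V1 fixes V_0 = 5 V.
KCL at each unknown node (sum of currents leaving = 0; resistances in Ω):
  Node 1: (V_1 - 5)/3.6 + (V_1 - 0)/3 + (V_1 - 0)/16 = 0
Collecting terms: 0.6736 × V_1 = 1.389  =>  V_1 = 2.062 V
V_th = V_1 - V_2 = 2.062 - 0 = 2.062 V
Step 2 — R_th: zero the source — replace V1 by a short circuit (node 2 merges into node 0) — and find the resistance seen between A (node 1) and B (node 0).
Reduce the network between node 1 (A) and node 0 (B) by series/parallel combination:
  Rp1 = R1 ‖ R2 ‖ R3 (parallel, all between nodes 0 and 1) = 1/(1/3.6 + 1/3 + 1/16) = 1.485 Ω
R_th = 1.485 Ω
I_n = V_th/R_th = 2.062/1.485 = 1.389 A, and R_n = R_th = 1.485 Ω

Final answer: I_n = 1.389 A, R_n = 1.485 Ω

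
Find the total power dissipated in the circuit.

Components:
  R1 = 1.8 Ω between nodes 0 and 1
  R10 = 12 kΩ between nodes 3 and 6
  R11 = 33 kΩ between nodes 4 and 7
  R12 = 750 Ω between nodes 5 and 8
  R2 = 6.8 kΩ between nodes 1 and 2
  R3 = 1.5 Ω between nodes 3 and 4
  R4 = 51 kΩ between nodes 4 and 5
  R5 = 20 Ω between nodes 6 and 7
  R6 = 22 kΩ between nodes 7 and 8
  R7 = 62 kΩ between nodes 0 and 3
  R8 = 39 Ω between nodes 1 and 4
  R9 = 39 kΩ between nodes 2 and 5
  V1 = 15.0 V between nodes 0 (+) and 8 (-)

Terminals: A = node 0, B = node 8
Nodal analysis, taking node 8 as the 0 V reference.
Source V1 fixes V_0 = 15 V.
KCL at each unknown node (sum of currents leaving = 0; resistances in Ω):
  Node 1: (V_1 - 15)/1.8 + (V_1 - V_2)/6800 + (V_1 - V_4)/39 = 0
  Node 2: (V_2 - V_1)/6800 + (V_2 - V_5)/39000 = 0
  Node 3: (V_3 - V_4)/1.5 + (V_3 - 15)/62000 + (V_3 - V_6)/12000 = 0
  Node 4: (V_4 - V_3)/1.5 + (V_4 - V_5)/51000 + (V_4 - V_1)/39 + (V_4 - V_7)/33000 = 0
  Node 5: (V_5 - V_4)/51000 + (V_5 - V_2)/39000 + (V_5 - 0)/750 = 0
  Node 6: (V_6 - V_7)/20 + (V_6 - V_3)/12000 = 0
  Node 7: (V_7 - V_6)/20 + (V_7 - 0)/22000 + (V_7 - V_4)/33000 = 0
Collecting terms (coefficients in siemens):
  0.5813·V_1 - 0.0001471·V_2 - 0.02564·V_4 = 8.333
  0.0001727·V_2 - 0.0001471·V_1 - 0.00002564·V_5 = 0
  0.6668·V_3 - 0.6667·V_4 - 0.00008333·V_6 = 0.0002419
  0.6924·V_4 - 0.02564·V_1 - 0.6667·V_3 - 0.00001961·V_5 - 0.0000303·V_7 = 0
  0.001379·V_5 - 0.00002564·V_2 - 0.00001961·V_4 = 0
  0.05008·V_6 - 0.00008333·V_3 - 0.05·V_7 = 0
  0.05008·V_7 - 0.0000303·V_4 - 0.05·V_6 = 0
Solving these 7 simultaneous equations (Gaussian elimination) gives:
  V_1 = 15 V, V_2 = 12.84 V, V_3 = 14.97 V, V_4 = 14.97 V
  V_5 = 0.4517 V, V_6 = 10.69 V, V_7 = 10.69 V
Power in each resistor, P = (ΔV)²/R:
  P_R1 = (15 - 15)²/1.8 = 0.000002129 W
  P_R2 = (15 - 12.84)²/6800 = 0.0006859 W
  P_R3 = (14.97 - 14.97)²/1.5 = 0.0000001896 W
  P_R4 = (14.97 - 0.4517)²/51000 = 0.004132 W
  P_R5 = (10.69 - 10.69)²/20 = 0.000002536 W
  P_R6 = (10.69 - 0)²/22000 = 0.005192 W
  P_R7 = (15 - 14.97)²/62000 = 0.00000001705 W
  P_R8 = (15 - 14.97)²/39 = 0.00002312 W
  P_R9 = (12.84 - 0.4517)²/39000 = 0.003934 W
  P_R10 = (14.97 - 10.69)²/12000 = 0.001521 W
  P_R11 = (14.97 - 10.69)²/33000 = 0.0005553 W
  P_R12 = (0.4517 - 0)²/750 = 0.000272 W
P_total = P_R1 + P_R2 + P_R3 + P_R4 + P_R5 + P_R6 + P_R7 + P_R8 + P_R9 + P_R10 + P_R11 + P_R12 = 0.01632 W

Final answer: 0.01632 W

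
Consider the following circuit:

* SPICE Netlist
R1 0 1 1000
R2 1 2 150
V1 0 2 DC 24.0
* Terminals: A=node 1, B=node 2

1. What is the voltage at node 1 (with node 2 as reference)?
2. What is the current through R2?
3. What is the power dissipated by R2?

Nodal analysis, taking node 2 as the 0 V reference.
Source V1 fixes V_0 = 24 V.
KCL at each unknown node (sum of currents leaving = 0; resistances in Ω):
  Node 1: (V_1 - 24)/1000 + (V_1 - 0)/150 = 0
Collecting terms: 0.007667 × V_1 = 0.024  =>  V_1 = 3.13 V
Part 1:
  Read off the nodal solution: V_1 = 3.13 V
Part 2:
  I_R2 = (V_1 - V_2)/R2 = (3.13 - 0)/150 = 0.02087 A
  Magnitude: I_R2 = 0.02087 A
Part 3:
  I_R2 = (V_1 - V_2)/R2 = (3.13 - 0)/150 = 0.02087 A
  P_R2 = I_R2² × R2 = (0.02087)² × 150 = 0.06533 W

Final answers:
1. V_1 = 3.13 V
2. I_R2 = 0.02087 A
3. P_R2 = 0.06533 W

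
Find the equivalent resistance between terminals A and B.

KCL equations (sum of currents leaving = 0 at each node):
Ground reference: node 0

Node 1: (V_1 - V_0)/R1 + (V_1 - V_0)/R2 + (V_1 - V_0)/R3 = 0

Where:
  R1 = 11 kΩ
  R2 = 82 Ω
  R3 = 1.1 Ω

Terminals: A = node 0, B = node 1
Reduce the network between node 0 (A) and node 1 (B) by series/parallel combination:
  Rp1 = R1 ‖ R2 ‖ R3 (parallel, all between nodes 0 and 1) = 1/(1/11000 + 1/82 + 1/1.1) = 1.085 Ω
R_eq = 1.085 Ω

Final answer: 1.085 Ω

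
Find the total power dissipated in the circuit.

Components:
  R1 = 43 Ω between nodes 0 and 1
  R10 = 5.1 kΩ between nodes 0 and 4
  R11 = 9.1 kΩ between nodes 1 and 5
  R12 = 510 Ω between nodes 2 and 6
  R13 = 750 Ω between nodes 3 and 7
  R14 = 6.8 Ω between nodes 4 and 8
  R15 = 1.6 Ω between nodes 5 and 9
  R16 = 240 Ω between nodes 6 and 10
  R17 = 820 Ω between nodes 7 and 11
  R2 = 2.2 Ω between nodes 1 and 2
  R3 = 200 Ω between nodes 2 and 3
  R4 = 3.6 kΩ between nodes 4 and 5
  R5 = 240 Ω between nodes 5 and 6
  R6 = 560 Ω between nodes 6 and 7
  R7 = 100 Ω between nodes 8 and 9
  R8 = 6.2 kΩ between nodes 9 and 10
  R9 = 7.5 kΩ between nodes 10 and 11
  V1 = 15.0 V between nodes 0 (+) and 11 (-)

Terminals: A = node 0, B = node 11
Nodal analysis, taking node 11 as the 0 V reference.
Source V1 fixes V_0 = 15 V.
KCL at each unknown node (sum of currents leaving = 0; resistances in Ω):
  Node 1: (V_1 - 15)/43 + (V_1 - V_2)/2.2 + (V_1 - V_5)/9100 = 0
  Node 2: (V_2 - V_1)/2.2 + (V_2 - V_3)/200 + (V_2 - V_6)/510 = 0
  Node 3: (V_3 - V_2)/200 + (V_3 - V_7)/750 = 0
  Node 4: (V_4 - V_5)/3600 + (V_4 - 15)/5100 + (V_4 - V_8)/6.8 = 0
  Node 5: (V_5 - V_4)/3600 + (V_5 - V_6)/240 + (V_5 - V_1)/9100 + (V_5 - V_9)/1.6 = 0
  Node 6: (V_6 - V_5)/240 + (V_6 - V_7)/560 + (V_6 - V_2)/510 + (V_6 - V_10)/240 = 0
  Node 7: (V_7 - V_6)/560 + (V_7 - V_3)/750 + (V_7 - 0)/820 = 0
  Node 8: (V_8 - V_9)/100 + (V_8 - V_4)/6.8 = 0
  Node 9: (V_9 - V_8)/100 + (V_9 - V_10)/6200 + (V_9 - V_5)/1.6 = 0
  Node 10: (V_10 - V_9)/6200 + (V_10 - 0)/7500 + (V_10 - V_6)/240 = 0
Collecting terms (coefficients in siemens):
  0.4779·V_1 - 0.4545·V_2 - 0.0001099·V_5 = 0.3488
  0.4615·V_2 - 0.4545·V_1 - 0.005·V_3 - 0.001961·V_6 = 0
  0.006333·V_3 - 0.005·V_2 - 0.001333·V_7 = 0
  0.1475·V_4 - 0.0002778·V_5 - 0.1471·V_8 = 0.002941
  0.6296·V_5 - 0.0001099·V_1 - 0.0002778·V_4 - 0.004167·V_6 - 0.625·V_9 = 0
  0.01208·V_6 - 0.001961·V_2 - 0.004167·V_5 - 0.001786·V_7 - 0.004167·V_10 = 0
  0.004339·V_7 - 0.001333·V_3 - 0.001786·V_6 = 0
  0.1571·V_8 - 0.1471·V_4 - 0.01·V_9 = 0
  0.6352·V_9 - 0.625·V_5 - 0.01·V_8 - 0.0001613·V_10 = 0
  0.004461·V_10 - 0.004167·V_6 - 0.0001613·V_9 = 0
Solving these 10 simultaneous equations (Gaussian elimination) gives:
  V_1 = 14.5 V, V_2 = 14.47 V, V_3 = 13.29 V, V_4 = 11.9 V
  V_5 = 11.84 V, V_6 = 11.64 V, V_7 = 8.877 V, V_8 = 11.9 V
  V_9 = 11.84 V, V_10 = 11.3 V
Power in each resistor, P = (ΔV)²/R:
  P_R1 = (15 - 14.5)²/43 = 0.005912 W
  P_R2 = (14.5 - 14.47)²/2.2 = 0.0002876 W
  P_R3 = (14.47 - 13.29)²/200 = 0.006933 W
  P_R4 = (11.9 - 11.84)²/3600 = 0.000001131 W
  P_R5 = (11.84 - 11.64)²/240 = 0.0001587 W
  P_R6 = (11.64 - 8.877)²/560 = 0.01366 W
  P_R7 = (11.9 - 11.84)²/100 = 0.00003479 W
  P_R8 = (11.84 - 11.3)²/6200 = 0.00004648 W
  P_R9 = (11.3 - 0)²/7500 = 0.01703 W
  P_R10 = (15 - 11.9)²/5100 = 0.001883 W
  P_R11 = (14.5 - 11.84)²/9100 = 0.0007764 W
  P_R12 = (14.47 - 11.64)²/510 = 0.01568 W
  P_R13 = (13.29 - 8.877)²/750 = 0.026 W
  P_R14 = (11.9 - 11.9)²/6.8 = 0.000002366 W
  P_R15 = (11.84 - 11.84)²/1.6 = 0.0000004052 W
  P_R16 = (11.64 - 11.3)²/240 = 0.0004841 W
  P_R17 = (8.877 - 0)²/820 = 0.0961 W
P_total = P_R1 + P_R2 + P_R3 + P_R4 + P_R5 + P_R6 + P_R7 + P_R8 + P_R9 + P_R10 + P_R11 + P_R12 + P_R13 + P_R14 + P_R15 + P_R16 + P_R17 = 0.185 W

Final answer: 0.185 W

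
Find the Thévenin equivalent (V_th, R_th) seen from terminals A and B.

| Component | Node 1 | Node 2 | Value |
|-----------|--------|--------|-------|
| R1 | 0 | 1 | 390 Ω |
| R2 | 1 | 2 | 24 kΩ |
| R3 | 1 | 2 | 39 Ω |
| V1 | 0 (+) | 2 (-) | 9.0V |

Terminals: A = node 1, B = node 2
Step 1 — V_th is the open-circuit voltage V_A - V_B (nothing connected across the terminals).
Nodal analysis, taking node 2 as the 0 V reference.
Source V1 fixes V_0 = 9 V.
KCL at each unknown node (sum of currents leaving = 0; resistances in Ω):
  Node 1: (V_1 - 9)/390 + (V_1 - 0)/24000 + (V_1 - 0)/39 = 0
Collecting terms: 0.02825 × V_1 = 0.02308  =>  V_1 = 0.817 V
V_th = V_1 - V_2 = 0.817 - 0 = 0.817 V
Step 2 — R_th: zero the source — replace V1 by a short circuit (node 2 merges into node 0) — and find the resistance seen between A (node 1) and B (node 0).
Reduce the network between node 1 (A) and node 0 (B) by series/parallel combination:
  Rp1 = R1 ‖ R2 ‖ R3 (parallel, all between nodes 0 and 1) = 1/(1/390 + 1/24000 + 1/39) = 35.4 Ω
R_th = 35.4 Ω

Final answer: V_th = 0.817 V, R_th = 35.4 Ω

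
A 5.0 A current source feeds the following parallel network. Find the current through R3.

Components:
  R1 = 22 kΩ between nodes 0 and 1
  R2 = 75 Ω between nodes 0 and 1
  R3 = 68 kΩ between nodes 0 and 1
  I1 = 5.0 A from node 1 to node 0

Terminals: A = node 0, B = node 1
All resistors sit directly between nodes 0 and 1, so they are in parallel and share one voltage V; the full source current 5 A splits among them.
1/R_par = 1/22000 + 1/75 + 1/68000 = 0.01339 S  =>  R_par = 74.66 Ω
V = I × R_par = 5 × 74.66 = 373.3 V
I_R3 = V/R3 = 373.3/68000 = 0.00549 A

Final answer: 0.00549 A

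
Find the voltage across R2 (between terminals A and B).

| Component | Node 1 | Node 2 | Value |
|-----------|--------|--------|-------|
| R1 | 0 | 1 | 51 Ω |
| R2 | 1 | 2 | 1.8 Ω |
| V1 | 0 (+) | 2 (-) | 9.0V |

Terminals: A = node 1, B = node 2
R1 and R2 are in series across V1 (node 0 → node 1 → node 2), and the output A–B is taken across R2, so this is a voltage divider.
Series current: I = V1/(R1 + R2) = 9/(51 + 1.8) = 9/52.8 = 0.1705 A
V_R2 = I × R2 = V1 × R2/(R1 + R2) = 9 × 1.8/52.8 = 0.3068 V

Final answer: 0.3068 V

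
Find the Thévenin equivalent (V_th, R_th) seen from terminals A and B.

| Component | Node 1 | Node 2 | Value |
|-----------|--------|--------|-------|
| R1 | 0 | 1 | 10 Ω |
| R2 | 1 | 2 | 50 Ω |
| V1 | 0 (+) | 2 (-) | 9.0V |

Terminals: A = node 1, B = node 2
Step 1 — V_th is the open-circuit voltage V_A - V_B (nothing connected across the terminals).
Nodal analysis, taking node 2 as the 0 V reference.
Source V1 fixes V_0 = 9 V.
KCL at each unknown node (sum of currents leaving = 0; resistances in Ω):
  Node 1: (V_1 - 9)/10 + (V_1 - 0)/50 = 0
Collecting terms: 0.12 × V_1 = 0.9  =>  V_1 = 7.5 V
V_th = V_1 - V_2 = 7.5 - 0 = 7.5 V
Step 2 — R_th: zero the source — replace V1 by a short circuit (node 2 merges into node 0) — and find the resistance seen between A (node 1) and B (node 0).
Reduce the network between node 1 (A) and node 0 (B) by series/parallel combination:
  Rp1 = R1 ‖ R2 (parallel, both between nodes 0 and 1) = 1/(1/10 + 1/50) = 8.333 Ω
R_th = 8.333 Ω

Final answer: V_th = 7.5 V, R_th = 8.333 Ω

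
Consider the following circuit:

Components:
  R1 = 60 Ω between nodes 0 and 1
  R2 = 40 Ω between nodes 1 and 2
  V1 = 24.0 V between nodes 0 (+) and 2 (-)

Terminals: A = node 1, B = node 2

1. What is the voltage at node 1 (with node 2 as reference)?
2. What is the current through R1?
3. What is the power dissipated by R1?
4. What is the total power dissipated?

Nodal analysis, taking node 2 as the 0 V reference.
Source V1 fixes V_0 = 24 V.
KCL at each unknown node (sum of currents leaving = 0; resistances in Ω):
  Node 1: (V_1 - 24)/60 + (V_1 - 0)/40 = 0
Collecting terms: 0.04167 × V_1 = 0.4  =>  V_1 = 9.6 V
Part 1:
  Read off the nodal solution: V_1 = 9.6 V
Part 2:
  I_R1 = (V_0 - V_1)/R1 = (24 - 9.6)/60 = 0.24 A
  Magnitude: I_R1 = 0.24 A
Part 3:
  I_R1 = (V_0 - V_1)/R1 = (24 - 9.6)/60 = 0.24 A
  P_R1 = I_R1² × R1 = (0.24)² × 60 = 3.456 W
Part 4:
  Power in each resistor, P = (ΔV)²/R:
    P_R1 = (24 - 9.6)²/60 = 3.456 W
    P_R2 = (9.6 - 0)²/40 = 2.304 W
  P_total = P_R1 + P_R2 = 5.76 W

Final answers:
1. V_1 = 9.6 V
2. I_R1 = 0.24 A
3. P_R1 = 3.456 W
4. P_total = 5.76 W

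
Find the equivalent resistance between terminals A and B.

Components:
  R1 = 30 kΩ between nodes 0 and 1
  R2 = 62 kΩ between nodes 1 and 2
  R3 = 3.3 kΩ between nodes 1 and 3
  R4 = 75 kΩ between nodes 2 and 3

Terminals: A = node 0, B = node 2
Reduce the network between node 0 (A) and node 2 (B) by series/parallel combination:
  Rs1 = R3 + R4 (series, joined only at node 3) = 3300 + 75000 = 78300 Ω
  Rp1 = R2 ‖ Rs1 (parallel, both between nodes 1 and 2) = 1/(1/62000 + 1/78300) = 34600 Ω
  Rs2 = R1 + Rp1 (series, joined only at node 1) = 30000 + 34600 = 64600 Ω
R_eq = 64.6 kΩ

Final answer: 64.6 kΩ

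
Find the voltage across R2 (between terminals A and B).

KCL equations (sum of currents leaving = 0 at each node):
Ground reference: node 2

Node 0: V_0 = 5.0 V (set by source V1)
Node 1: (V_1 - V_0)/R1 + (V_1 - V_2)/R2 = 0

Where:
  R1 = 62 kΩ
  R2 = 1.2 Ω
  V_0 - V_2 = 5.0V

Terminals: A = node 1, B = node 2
R1 and R2 are in series across V1 (node 0 → node 1 → node 2), and the output A–B is taken across R2, so this is a voltage divider.
Series current: I = V1/(R1 + R2) = 5/(62000 + 1.2) = 5/62000 = 0.00008064 A
V_R2 = I × R2 = V1 × R2/(R1 + R2) = 5 × 1.2/62000 = 0.00009677 V

Final answer: 9.677e-05 V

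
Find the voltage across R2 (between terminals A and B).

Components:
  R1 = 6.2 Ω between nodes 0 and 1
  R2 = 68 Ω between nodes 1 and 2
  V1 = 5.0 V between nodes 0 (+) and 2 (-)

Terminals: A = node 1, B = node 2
R1 and R2 are in series across V1 (node 0 → node 1 → node 2), and the output A–B is taken across R2, so this is a voltage divider.
Series current: I = V1/(R1 + R2) = 5/(6.2 + 68) = 5/74.2 = 0.06739 A
V_R2 = I × R2 = V1 × R2/(R1 + R2) = 5 × 68/74.2 = 4.582 V

Final answer: 4.582 V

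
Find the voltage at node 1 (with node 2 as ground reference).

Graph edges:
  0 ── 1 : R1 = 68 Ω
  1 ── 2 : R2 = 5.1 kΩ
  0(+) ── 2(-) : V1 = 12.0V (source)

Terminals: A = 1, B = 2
Nodal analysis, taking node 2 as the 0 V reference.
Source V1 fixes V_0 = 12 V.
KCL at each unknown node (sum of currents leaving = 0; resistances in Ω):
  Node 1: (V_1 - 12)/68 + (V_1 - 0)/5100 = 0
Collecting terms: 0.0149 × V_1 = 0.1765  =>  V_1 = 11.84 V
The requested potential is V_1 = 11.84 V.

Final answer: V_1 = 11.84 V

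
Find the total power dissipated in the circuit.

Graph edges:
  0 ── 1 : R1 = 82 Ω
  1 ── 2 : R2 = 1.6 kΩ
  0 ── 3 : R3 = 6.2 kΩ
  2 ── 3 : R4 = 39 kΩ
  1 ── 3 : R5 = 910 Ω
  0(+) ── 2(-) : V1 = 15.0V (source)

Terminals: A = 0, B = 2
Nodal analysis, taking node 2 as the 0 V reference.
Source V1 fixes V_0 = 15 V.
KCL at each unknown node (sum of currents leaving = 0; resistances in Ω):
  Node 1: (V_1 - 15)/82 + (V_1 - 0)/1600 + (V_1 - V_3)/910 = 0
  Node 3: (V_3 - 15)/6200 + (V_3 - 0)/39000 + (V_3 - V_1)/910 = 0
Collecting terms (coefficients in siemens):
  0.01392·V_1 - 0.001099·V_3 = 0.1829
  0.001286·V_3 - 0.001099·V_1 = 0.002419
Determinant D = (0.01392)(0.001286) - (-0.001099)(-0.001099) = 0.00001669
V_1 = [(0.1829)(0.001286) - (-0.001099)(0.002419)]/D = 14.25 V
V_3 = [(0.01392)(0.002419) - (0.1829)(-0.001099)]/D = 14.06 V
Power in each resistor, P = (ΔV)²/R:
  P_R1 = (15 - 14.25)²/82 = 0.006816 W
  P_R2 = (14.25 - 0)²/1600 = 0.127 W
  P_R3 = (15 - 14.06)²/6200 = 0.0001419 W
  P_R4 = (0 - 14.06)²/39000 = 0.00507 W
  P_R5 = (14.25 - 14.06)²/910 = 0.00003985 W
P_total = P_R1 + P_R2 + P_R3 + P_R4 + P_R5 = 0.139 W

Final answer: 0.139 W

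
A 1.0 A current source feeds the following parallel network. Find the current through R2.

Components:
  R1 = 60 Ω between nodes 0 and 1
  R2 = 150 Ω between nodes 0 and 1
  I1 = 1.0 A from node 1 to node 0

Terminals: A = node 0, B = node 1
All resistors sit directly between nodes 0 and 1, so they are in parallel and share one voltage V; the full source current 1 A splits among them.
1/R_par = 1/60 + 1/150 = 0.02333 S  =>  R_par = 42.86 Ω
V = I × R_par = 1 × 42.86 = 42.86 V
I_R2 = V/R2 = 42.86/150 = 0.2857 A

Final answer: 0.2857 A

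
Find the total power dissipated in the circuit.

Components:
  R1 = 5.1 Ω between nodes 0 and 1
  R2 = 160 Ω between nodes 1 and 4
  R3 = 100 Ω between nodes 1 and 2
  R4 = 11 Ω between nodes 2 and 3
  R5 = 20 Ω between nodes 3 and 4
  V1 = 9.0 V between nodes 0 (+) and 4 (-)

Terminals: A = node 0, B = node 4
Nodal analysis, taking node 4 as the 0 V reference.
Source V1 fixes V_0 = 9 V.
KCL at each unknown node (sum of currents leaving = 0; resistances in Ω):
  Node 1: (V_1 - 9)/5.1 + (V_1 - 0)/160 + (V_1 - V_2)/100 = 0
  Node 2: (V_2 - V_1)/100 + (V_2 - V_3)/11 = 0
  Node 3: (V_3 - V_2)/11 + (V_3 - 0)/20 = 0
Collecting terms (coefficients in siemens):
  0.2123·V_1 - 0.01·V_2 = 1.765
  0.1009·V_2 - 0.01·V_1 - 0.09091·V_3 = 0
  0.1409·V_3 - 0.09091·V_2 = 0
Solving these 3 simultaneous equations (Gaussian elimination) gives:
  V_1 = 8.405 V, V_2 = 1.989 V, V_3 = 1.283 V
Power in each resistor, P = (ΔV)²/R:
  P_R1 = (9 - 8.405)²/5.1 = 0.06944 W
  P_R2 = (8.405 - 0)²/160 = 0.4415 W
  P_R3 = (8.405 - 1.989)²/100 = 0.4116 W
  P_R4 = (1.989 - 1.283)²/11 = 0.04528 W
  P_R5 = (1.283 - 0)²/20 = 0.08233 W
P_total = P_R1 + P_R2 + P_R3 + P_R4 + P_R5 = 1.05 W

Final answer: 1.05 W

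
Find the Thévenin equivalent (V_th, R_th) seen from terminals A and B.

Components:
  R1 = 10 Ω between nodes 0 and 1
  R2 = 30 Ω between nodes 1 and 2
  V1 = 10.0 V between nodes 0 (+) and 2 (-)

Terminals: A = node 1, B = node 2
Step 1 — V_th is the open-circuit voltage V_A - V_B (nothing connected across the terminals).
Nodal analysis, taking node 2 as the 0 V reference.
Source V1 fixes V_0 = 10 V.
KCL at each unknown node (sum of currents leaving = 0; resistances in Ω):
  Node 1: (V_1 - 10)/10 + (V_1 - 0)/30 = 0
Collecting terms: 0.1333 × V_1 = 1  =>  V_1 = 7.5 V
V_th = V_1 - V_2 = 7.5 - 0 = 7.5 V
Step 2 — R_th: zero the source — replace V1 by a short circuit (node 2 merges into node 0) — and find the resistance seen between A (node 1) and B (node 0).
Reduce the network between node 1 (A) and node 0 (B) by series/parallel combination:
  Rp1 = R1 ‖ R2 (parallel, both between nodes 0 and 1) = 1/(1/10 + 1/30) = 7.5 Ω
R_th = 7.5 Ω

Final answer: V_th = 7.5 V, R_th = 7.5 Ω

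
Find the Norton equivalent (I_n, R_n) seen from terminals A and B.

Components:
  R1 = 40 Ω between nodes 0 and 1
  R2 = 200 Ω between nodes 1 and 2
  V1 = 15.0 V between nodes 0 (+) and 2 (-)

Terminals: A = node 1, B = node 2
Find the Thévenin equivalent first; then I_n = V_th/R_th and R_n = R_th.
Step 1 — V_th is the open-circuit voltage V_A - V_B (nothing connected across the terminals).
Nodal analysis, taking node 2 as the 0 V reference.
Source V1 fixes V_0 = 15 V.
KCL at each unknown node (sum of currents leaving = 0; resistances in Ω):
  Node 1: (V_1 - 15)/40 + (V_1 - 0)/200 = 0
Collecting terms: 0.03 × V_1 = 0.375  =>  V_1 = 12.5 V
V_th = V_1 - V_2 = 12.5 - 0 = 12.5 V
Step 2 — R_th: zero the source — replace V1 by a short circuit (node 2 merges into node 0) — and find the resistance seen between A (node 1) and B (node 0).
Reduce the network between node 1 (A) and node 0 (B) by series/parallel combination:
  Rp1 = R1 ‖ R2 (parallel, both between nodes 0 and 1) = 1/(1/40 + 1/200) = 33.33 Ω
R_th = 33.33 Ω
I_n = V_th/R_th = 12.5/33.33 = 0.375 A, and R_n = R_th = 33.33 Ω

Final answer: I_n = 0.375 A, R_n = 33.33 Ω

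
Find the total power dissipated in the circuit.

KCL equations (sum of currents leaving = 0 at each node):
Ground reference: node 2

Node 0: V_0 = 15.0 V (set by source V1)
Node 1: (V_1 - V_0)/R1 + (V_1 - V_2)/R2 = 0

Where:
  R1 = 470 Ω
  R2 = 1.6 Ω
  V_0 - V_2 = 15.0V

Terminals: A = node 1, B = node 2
Nodal analysis, taking node 2 as the 0 V reference.
Source V1 fixes V_0 = 15 V.
KCL at each unknown node (sum of currents leaving = 0; resistances in Ω):
  Node 1: (V_1 - 15)/470 + (V_1 - 0)/1.6 = 0
Collecting terms: 0.6271 × V_1 = 0.03191  =>  V_1 = 0.05089 V
Power in each resistor, P = (ΔV)²/R:
  P_R1 = (15 - 0.05089)²/470 = 0.4755 W
  P_R2 = (0.05089 - 0)²/1.6 = 0.001619 W
P_total = P_R1 + P_R2 = 0.4771 W

Final answer: 0.4771 W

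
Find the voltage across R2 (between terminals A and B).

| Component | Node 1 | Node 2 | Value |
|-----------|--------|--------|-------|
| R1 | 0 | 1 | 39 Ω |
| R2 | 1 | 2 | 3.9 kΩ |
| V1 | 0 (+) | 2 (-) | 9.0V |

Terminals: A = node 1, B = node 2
R1 and R2 are in series across V1 (node 0 → node 1 → node 2), and the output A–B is taken across R2, so this is a voltage divider.
Series current: I = V1/(R1 + R2) = 9/(39 + 3900) = 9/3939 = 0.002285 A
V_R2 = I × R2 = V1 × R2/(R1 + R2) = 9 × 3900/3939 = 8.911 V

Final answer: 8.911 V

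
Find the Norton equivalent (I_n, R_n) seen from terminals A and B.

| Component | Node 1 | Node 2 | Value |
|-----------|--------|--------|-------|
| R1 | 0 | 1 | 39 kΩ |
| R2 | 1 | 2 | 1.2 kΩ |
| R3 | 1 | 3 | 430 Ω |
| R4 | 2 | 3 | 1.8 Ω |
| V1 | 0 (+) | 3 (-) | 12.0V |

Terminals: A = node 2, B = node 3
Find the Thévenin equivalent first; then I_n = V_th/R_th and R_n = R_th.
Step 1 — V_th is the open-circuit voltage V_A - V_B (nothing connected across the terminals).
Nodal analysis, taking node 3 as the 0 V reference.
Source V1 fixes V_0 = 12 V.
KCL at each unknown node (sum of currents leaving = 0; resistances in Ω):
  Node 1: (V_1 - 12)/39000 + (V_1 - V_2)/1200 + (V_1 - 0)/430 = 0
  Node 2: (V_2 - V_1)/1200 + (V_2 - 0)/1.8 = 0
Collecting terms (coefficients in siemens):
  0.003185·V_1 - 0.0008333·V_2 = 0.0003077
  0.5564·V_2 - 0.0008333·V_1 = 0
Determinant D = (0.003185)(0.5564) - (-0.0008333)(-0.0008333) = 0.001771
V_1 = [(0.0003077)(0.5564) - (-0.0008333)(0)]/D = 0.09666 V
V_2 = [(0.003185)(0) - (0.0003077)(-0.0008333)]/D = 0.0001448 V
V_th = V_2 - V_3 = 0.0001448 - 0 = 0.0001448 V
Step 2 — R_th: zero the source — replace V1 by a short circuit (node 3 merges into node 0) — and find the resistance seen between A (node 2) and B (node 0).
Reduce the network between node 2 (A) and node 0 (B) by series/parallel combination:
  Rp1 = R1 ‖ R3 (parallel, both between nodes 0 and 1) = 1/(1/39000 + 1/430) = 425.3 Ω
  Rs1 = R2 + Rp1 (series, joined only at node 1) = 1200 + 425.3 = 1625 Ω
  Rp2 = R4 ‖ Rs1 (parallel, both between nodes 0 and 2) = 1/(1/1.8 + 1/1625) = 1.798 Ω
R_th = 1.798 Ω
I_n = V_th/R_th = 0.0001448/1.798 = 0.00008052 A, and R_n = R_th = 1.798 Ω

Final answer: I_n = 8.052e-05 A, R_n = 1.798 Ω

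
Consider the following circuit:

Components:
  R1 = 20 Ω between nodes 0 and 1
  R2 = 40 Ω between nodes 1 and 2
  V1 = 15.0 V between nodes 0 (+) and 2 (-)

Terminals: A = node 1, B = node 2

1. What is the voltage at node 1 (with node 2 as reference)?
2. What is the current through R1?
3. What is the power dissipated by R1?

Nodal analysis, taking node 2 as the 0 V reference.
Source V1 fixes V_0 = 15 V.
KCL at each unknown node (sum of currents leaving = 0; resistances in Ω):
  Node 1: (V_1 - 15)/20 + (V_1 - 0)/40 = 0
Collecting terms: 0.075 × V_1 = 0.75  =>  V_1 = 10 V
Part 1:
  Read off the nodal solution: V_1 = 10 V
Part 2:
  I_R1 = (V_0 - V_1)/R1 = (15 - 10)/20 = 0.25 A
  Magnitude: I_R1 = 0.25 A
Part 3:
  I_R1 = (V_0 - V_1)/R1 = (15 - 10)/20 = 0.25 A
  P_R1 = I_R1² × R1 = (0.25)² × 20 = 1.25 W

Final answers:
1. V_1 = 10 V
2. I_R1 = 0.25 A
3. P_R1 = 1.25 W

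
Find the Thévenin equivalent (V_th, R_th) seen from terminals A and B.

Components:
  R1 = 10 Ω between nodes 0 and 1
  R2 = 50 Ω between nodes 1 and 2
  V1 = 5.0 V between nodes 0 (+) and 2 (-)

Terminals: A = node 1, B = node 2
Step 1 — V_th is the open-circuit voltage V_A - V_B (nothing connected across the terminals).
Nodal analysis, taking node 2 as the 0 V reference.
Source V1 fixes V_0 = 5 V.
KCL at each unknown node (sum of currents leaving = 0; resistances in Ω):
  Node 1: (V_1 - 5)/10 + (V_1 - 0)/50 = 0
Collecting terms: 0.12 × V_1 = 0.5  =>  V_1 = 4.167 V
V_th = V_1 - V_2 = 4.167 - 0 = 4.167 V
Step 2 — R_th: zero the source — replace V1 by a short circuit (node 2 merges into node 0) — and find the resistance seen between A (node 1) and B (node 0).
Reduce the network between node 1 (A) and node 0 (B) by series/parallel combination:
  Rp1 = R1 ‖ R2 (parallel, both between nodes 0 and 1) = 1/(1/10 + 1/50) = 8.333 Ω
R_th = 8.333 Ω

Final answer: V_th = 4.167 V, R_th = 8.333 Ω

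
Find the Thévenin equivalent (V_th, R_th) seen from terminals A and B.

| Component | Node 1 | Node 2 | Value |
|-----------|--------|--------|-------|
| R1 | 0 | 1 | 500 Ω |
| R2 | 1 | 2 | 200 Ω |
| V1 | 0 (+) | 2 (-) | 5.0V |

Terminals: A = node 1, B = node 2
Step 1 — V_th is the open-circuit voltage V_A - V_B (nothing connected across the terminals).
Nodal analysis, taking node 2 as the 0 V reference.
Source V1 fixes V_0 = 5 V.
KCL at each unknown node (sum of currents leaving = 0; resistances in Ω):
  Node 1: (V_1 - 5)/500 + (V_1 - 0)/200 = 0
Collecting terms: 0.007 × V_1 = 0.01  =>  V_1 = 1.429 V
V_th = V_1 - V_2 = 1.429 - 0 = 1.429 V
Step 2 — R_th: zero the source — replace V1 by a short circuit (node 2 merges into node 0) — and find the resistance seen between A (node 1) and B (node 0).
Reduce the network between node 1 (A) and node 0 (B) by series/parallel combination:
  Rp1 = R1 ‖ R2 (parallel, both between nodes 0 and 1) = 1/(1/500 + 1/200) = 142.9 Ω
R_th = 142.9 Ω

Final answer: V_th = 1.429 V, R_th = 142.9 Ω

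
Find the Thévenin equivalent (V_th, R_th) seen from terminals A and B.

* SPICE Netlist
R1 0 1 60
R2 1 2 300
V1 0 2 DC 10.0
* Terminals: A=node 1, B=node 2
Step 1 — V_th is the open-circuit voltage V_A - V_B (nothing connected across the terminals).
Nodal analysis, taking node 2 as the 0 V reference.
Source V1 fixes V_0 = 10 V.
KCL at each unknown node (sum of currents leaving = 0; resistances in Ω):
  Node 1: (V_1 - 10)/60 + (V_1 - 0)/300 = 0
Collecting terms: 0.02 × V_1 = 0.1667  =>  V_1 = 8.333 V
V_th = V_1 - V_2 = 8.333 - 0 = 8.333 V
Step 2 — R_th: zero the source — replace V1 by a short circuit (node 2 merges into node 0) — and find the resistance seen between A (node 1) and B (node 0).
Reduce the network between node 1 (A) and node 0 (B) by series/parallel combination:
  Rp1 = R1 ‖ R2 (parallel, both between nodes 0 and 1) = 1/(1/60 + 1/300) = 50 Ω
R_th = 50 Ω

Final answer: V_th = 8.333 V, R_th = 50 Ω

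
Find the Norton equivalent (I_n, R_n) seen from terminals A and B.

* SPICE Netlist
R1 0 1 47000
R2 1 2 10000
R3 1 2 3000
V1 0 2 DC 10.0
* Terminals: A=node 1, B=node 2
Find the Thévenin equivalent first; then I_n = V_th/R_th and R_n = R_th.
Step 1 — V_th is the open-circuit voltage V_A - V_B (nothing connected across the terminals).
Nodal analysis, taking node 2 as the 0 V reference.
Source V1 fixes V_0 = 10 V.
KCL at each unknown node (sum of currents leaving = 0; resistances in Ω):
  Node 1: (V_1 - 10)/47000 + (V_1 - 0)/10000 + (V_1 - 0)/3000 = 0
Collecting terms: 0.0004546 × V_1 = 0.0002128  =>  V_1 = 0.468 V
V_th = V_1 - V_2 = 0.468 - 0 = 0.468 V
Step 2 — R_th: zero the source — replace V1 by a short circuit (node 2 merges into node 0) — and find the resistance seen between A (node 1) and B (node 0).
Reduce the network between node 1 (A) and node 0 (B) by series/parallel combination:
  Rp1 = R1 ‖ R2 ‖ R3 (parallel, all between nodes 0 and 1) = 1/(1/47000 + 1/10000 + 1/3000) = 2200 Ω
R_th = 2.2 kΩ
I_n = V_th/R_th = 0.468/2200 = 0.0002128 A, and R_n = R_th = 2.2 kΩ

Final answer: I_n = 0.0002128 A, R_n = 2.2 kΩ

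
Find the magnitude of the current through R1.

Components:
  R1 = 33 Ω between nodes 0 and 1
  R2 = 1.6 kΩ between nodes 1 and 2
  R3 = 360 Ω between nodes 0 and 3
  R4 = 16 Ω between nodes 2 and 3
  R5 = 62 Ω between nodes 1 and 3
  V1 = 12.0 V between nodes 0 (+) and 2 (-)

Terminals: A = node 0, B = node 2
Nodal analysis, taking node 2 as the 0 V reference.
Source V1 fixes V_0 = 12 V.
KCL at each unknown node (sum of currents leaving = 0; resistances in Ω):
  Node 1: (V_1 - 12)/33 + (V_1 - 0)/1600 + (V_1 - V_3)/62 = 0
  Node 3: (V_3 - 12)/360 + (V_3 - 0)/16 + (V_3 - V_1)/62 = 0
Collecting terms (coefficients in siemens):
  0.04706·V_1 - 0.01613·V_3 = 0.3636
  0.08141·V_3 - 0.01613·V_1 = 0.03333
Determinant D = (0.04706)(0.08141) - (-0.01613)(-0.01613) = 0.003571
V_1 = [(0.3636)(0.08141) - (-0.01613)(0.03333)]/D = 8.441 V
V_3 = [(0.04706)(0.03333) - (0.3636)(-0.01613)]/D = 2.082 V
I_R1 = (V_0 - V_1)/R1 = (12 - 8.441)/33 = 0.1078 A
|I_R1| = 0.1078 A

Final answer: |I_R1| = 0.1078 A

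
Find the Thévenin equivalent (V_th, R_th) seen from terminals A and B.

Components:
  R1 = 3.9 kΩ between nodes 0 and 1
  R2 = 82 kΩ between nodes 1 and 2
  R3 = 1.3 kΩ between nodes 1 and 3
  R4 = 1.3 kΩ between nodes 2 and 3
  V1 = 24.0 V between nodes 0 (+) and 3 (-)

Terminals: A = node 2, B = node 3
Step 1 — V_th is the open-circuit voltage V_A - V_B (nothing connected across the terminals).
Nodal analysis, taking node 3 as the 0 V reference.
Source V1 fixes V_0 = 24 V.
KCL at each unknown node (sum of currents leaving = 0; resistances in Ω):
  Node 1: (V_1 - 24)/3900 + (V_1 - V_2)/82000 + (V_1 - 0)/1300 = 0
  Node 2: (V_2 - V_1)/82000 + (V_2 - 0)/1300 = 0
Collecting terms (coefficients in siemens):
  0.001038·V_1 - 0.0000122·V_2 = 0.006154
  0.0007814·V_2 - 0.0000122·V_1 = 0
Determinant D = (0.001038)(0.0007814) - (-0.0000122)(-0.0000122) = 0.0000008108
V_1 = [(0.006154)(0.0007814) - (-0.0000122)(0)]/D = 5.931 V
V_2 = [(0.001038)(0) - (0.006154)(-0.0000122)]/D = 0.09255 V
V_th = V_2 - V_3 = 0.09255 - 0 = 0.09255 V
Step 2 — R_th: zero the source — replace V1 by a short circuit (node 3 merges into node 0) — and find the resistance seen between A (node 2) and B (node 0).
Reduce the network between node 2 (A) and node 0 (B) by series/parallel combination:
  Rp1 = R1 ‖ R3 (parallel, both between nodes 0 and 1) = 1/(1/3900 + 1/1300) = 975 Ω
  Rs1 = R2 + Rp1 (series, joined only at node 1) = 82000 + 975 = 82980 Ω
  Rp2 = R4 ‖ Rs1 (parallel, both between nodes 0 and 2) = 1/(1/1300 + 1/82980) = 1280 Ω
R_th = 1.28 kΩ

Final answer: V_th = 0.09255 V, R_th = 1.28 kΩ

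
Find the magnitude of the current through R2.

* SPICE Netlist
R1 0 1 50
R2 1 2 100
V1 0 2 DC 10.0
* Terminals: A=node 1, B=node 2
Nodal analysis, taking node 2 as the 0 V reference.
Source V1 fixes V_0 = 10 V.
KCL at each unknown node (sum of currents leaving = 0; resistances in Ω):
  Node 1: (V_1 - 10)/50 + (V_1 - 0)/100 = 0
Collecting terms: 0.03 × V_1 = 0.2  =>  V_1 = 6.667 V
I_R2 = (V_1 - V_2)/R2 = (6.667 - 0)/100 = 0.06667 A
|I_R2| = 0.06667 A

Final answer: |I_R2| = 0.06667 A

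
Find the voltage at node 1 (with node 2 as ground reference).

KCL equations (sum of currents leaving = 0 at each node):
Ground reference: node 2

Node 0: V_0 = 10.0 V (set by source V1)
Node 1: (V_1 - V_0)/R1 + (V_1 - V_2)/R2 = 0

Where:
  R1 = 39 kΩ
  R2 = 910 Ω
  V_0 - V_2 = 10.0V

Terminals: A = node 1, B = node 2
Nodal analysis, taking node 2 as the 0 V reference.
Source V1 fixes V_0 = 10 V.
KCL at each unknown node (sum of currents leaving = 0; resistances in Ω):
  Node 1: (V_1 - 10)/39000 + (V_1 - 0)/910 = 0
Collecting terms: 0.001125 × V_1 = 0.0002564  =>  V_1 = 0.228 V
The requested potential is V_1 = 0.228 V.

Final answer: V_1 = 0.228 V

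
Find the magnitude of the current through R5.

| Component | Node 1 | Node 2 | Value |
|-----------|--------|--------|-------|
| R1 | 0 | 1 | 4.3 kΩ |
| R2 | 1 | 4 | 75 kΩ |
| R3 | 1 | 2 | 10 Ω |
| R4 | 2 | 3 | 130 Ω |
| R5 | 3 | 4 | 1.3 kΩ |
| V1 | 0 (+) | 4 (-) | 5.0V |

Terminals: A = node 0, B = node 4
Nodal analysis, taking node 4 as the 0 V reference.
Source V1 fixes V_0 = 5 V.
KCL at each unknown node (sum of currents leaving = 0; resistances in Ω):
  Node 1: (V_1 - 5)/4300 + (V_1 - 0)/75000 + (V_1 - V_2)/10 = 0
  Node 2: (V_2 - V_1)/10 + (V_2 - V_3)/130 = 0
  Node 3: (V_3 - V_2)/130 + (V_3 - 0)/1300 = 0
Collecting terms (coefficients in siemens):
  0.1002·V_1 - 0.1·V_2 = 0.001163
  0.1077·V_2 - 0.1·V_1 - 0.007692·V_3 = 0
  0.008462·V_3 - 0.007692·V_2 = 0
Solving these 3 simultaneous equations (Gaussian elimination) gives:
  V_1 = 1.237 V, V_2 = 1.228 V, V_3 = 1.116 V
I_R5 = (V_3 - V_4)/R5 = (1.116 - 0)/1300 = 0.0008587 A
|I_R5| = 0.0008587 A

Final answer: |I_R5| = 0.0008587 A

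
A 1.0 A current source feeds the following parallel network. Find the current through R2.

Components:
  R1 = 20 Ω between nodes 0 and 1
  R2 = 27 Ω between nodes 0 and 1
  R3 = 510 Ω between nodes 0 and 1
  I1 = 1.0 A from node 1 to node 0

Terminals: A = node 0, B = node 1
All resistors sit directly between nodes 0 and 1, so they are in parallel and share one voltage V; the full source current 1 A splits among them.
1/R_par = 1/20 + 1/27 + 1/510 = 0.089 S  =>  R_par = 11.24 Ω
V = I × R_par = 1 × 11.24 = 11.24 V
I_R2 = V/R2 = 11.24/27 = 0.4162 A

Final answer: 0.4162 A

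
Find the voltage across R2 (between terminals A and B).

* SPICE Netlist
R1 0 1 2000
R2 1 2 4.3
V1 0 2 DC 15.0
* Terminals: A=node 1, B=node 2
R1 and R2 are in series across V1 (node 0 → node 1 → node 2), and the output A–B is taken across R2, so this is a voltage divider.
Series current: I = V1/(R1 + R2) = 15/(2000 + 4.3) = 15/2004 = 0.007484 A
V_R2 = I × R2 = V1 × R2/(R1 + R2) = 15 × 4.3/2004 = 0.03218 V

Final answer: 0.03218 V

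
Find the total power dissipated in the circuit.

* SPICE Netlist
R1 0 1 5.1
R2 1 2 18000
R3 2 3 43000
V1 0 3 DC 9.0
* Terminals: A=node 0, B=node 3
Nodal analysis, taking node 3 as the 0 V reference.
Source V1 fixes V_0 = 9 V.
KCL at each unknown node (sum of currents leaving = 0; resistances in Ω):
  Node 1: (V_1 - 9)/5.1 + (V_1 - V_2)/18000 = 0
  Node 2: (V_2 - V_1)/18000 + (V_2 - 0)/43000 = 0
Collecting terms (coefficients in siemens):
  0.1961·V_1 - 0.00005556·V_2 = 1.765
  0.00007881·V_2 - 0.00005556·V_1 = 0
Determinant D = (0.1961)(0.00007881) - (-0.00005556)(-0.00005556) = 0.00001545
V_1 = [(1.765)(0.00007881) - (-0.00005556)(0)]/D = 8.999 V
V_2 = [(0.1961)(0) - (1.765)(-0.00005556)]/D = 6.344 V
Power in each resistor, P = (ΔV)²/R:
  P_R1 = (9 - 8.999)²/5.1 = 0.000000111 W
  P_R2 = (8.999 - 6.344)²/18000 = 0.0003918 W
  P_R3 = (6.344 - 0)²/43000 = 0.0009359 W
P_total = P_R1 + P_R2 + P_R3 = 0.001328 W

Final answer: 0.001328 W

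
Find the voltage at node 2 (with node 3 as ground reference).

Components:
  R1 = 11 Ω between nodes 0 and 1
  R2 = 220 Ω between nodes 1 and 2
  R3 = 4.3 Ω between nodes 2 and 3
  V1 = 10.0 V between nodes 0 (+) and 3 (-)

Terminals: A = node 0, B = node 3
Nodal analysis, taking node 3 as the 0 V reference.
Source V1 fixes V_0 = 10 V.
KCL at each unknown node (sum of currents leaving = 0; resistances in Ω):
  Node 1: (V_1 - 10)/11 + (V_1 - V_2)/220 = 0
  Node 2: (V_2 - V_1)/220 + (V_2 - 0)/4.3 = 0
Collecting terms (coefficients in siemens):
  0.09545·V_1 - 0.004545·V_2 = 0.9091
  0.2371·V_2 - 0.004545·V_1 = 0
Determinant D = (0.09545)(0.2371) - (-0.004545)(-0.004545) = 0.02261
V_1 = [(0.9091)(0.2371) - (-0.004545)(0)]/D = 9.533 V
V_2 = [(0.09545)(0) - (0.9091)(-0.004545)]/D = 0.1827 V
The requested potential is V_2 = 0.1827 V.

Final answer: V_2 = 0.1827 V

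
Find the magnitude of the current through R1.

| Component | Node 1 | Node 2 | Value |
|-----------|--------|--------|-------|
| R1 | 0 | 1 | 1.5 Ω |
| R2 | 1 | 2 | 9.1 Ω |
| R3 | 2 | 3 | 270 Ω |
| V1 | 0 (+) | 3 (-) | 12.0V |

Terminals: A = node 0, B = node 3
Nodal analysis, taking node 3 as the 0 V reference.
Source V1 fixes V_0 = 12 V.
KCL at each unknown node (sum of currents leaving = 0; resistances in Ω):
  Node 1: (V_1 - 12)/1.5 + (V_1 - V_2)/9.1 = 0
  Node 2: (V_2 - V_1)/9.1 + (V_2 - 0)/270 = 0
Collecting terms (coefficients in siemens):
  0.7766·V_1 - 0.1099·V_2 = 8
  0.1136·V_2 - 0.1099·V_1 = 0
Determinant D = (0.7766)(0.1136) - (-0.1099)(-0.1099) = 0.07614
V_1 = [(8)(0.1136) - (-0.1099)(0)]/D = 11.94 V
V_2 = [(0.7766)(0) - (8)(-0.1099)]/D = 11.55 V
I_R1 = (V_0 - V_1)/R1 = (12 - 11.94)/1.5 = 0.04277 A
|I_R1| = 0.04277 A

Final answer: |I_R1| = 0.04277 A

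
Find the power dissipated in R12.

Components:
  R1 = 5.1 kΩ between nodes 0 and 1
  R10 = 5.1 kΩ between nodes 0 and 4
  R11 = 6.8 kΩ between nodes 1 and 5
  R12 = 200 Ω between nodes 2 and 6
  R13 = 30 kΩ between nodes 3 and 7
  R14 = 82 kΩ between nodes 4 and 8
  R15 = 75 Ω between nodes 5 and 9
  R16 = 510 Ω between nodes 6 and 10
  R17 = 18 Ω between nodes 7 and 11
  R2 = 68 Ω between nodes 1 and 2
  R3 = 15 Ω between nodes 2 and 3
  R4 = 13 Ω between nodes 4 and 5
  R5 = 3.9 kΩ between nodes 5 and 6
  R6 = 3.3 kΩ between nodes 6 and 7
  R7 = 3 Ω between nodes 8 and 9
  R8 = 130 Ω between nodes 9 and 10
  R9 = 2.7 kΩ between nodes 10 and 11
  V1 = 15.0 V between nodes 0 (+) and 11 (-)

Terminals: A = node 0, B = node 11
Nodal analysis, taking node 11 as the 0 V reference.
Source V1 fixes V_0 = 15 V.
KCL at each unknown node (sum of currents leaving = 0; resistances in Ω):
  Node 1: (V_1 - 15)/5100 + (V_1 - V_2)/68 + (V_1 - V_5)/6800 = 0
  Node 2: (V_2 - V_1)/68 + (V_2 - V_3)/15 + (V_2 - V_6)/200 = 0
  Node 3: (V_3 - V_2)/15 + (V_3 - V_7)/30000 = 0
  Node 4: (V_4 - V_5)/13 + (V_4 - 15)/5100 + (V_4 - V_8)/82000 = 0
  Node 5: (V_5 - V_4)/13 + (V_5 - V_6)/3900 + (V_5 - V_1)/6800 + (V_5 - V_9)/75 = 0
  Node 6: (V_6 - V_5)/3900 + (V_6 - V_7)/3300 + (V_6 - V_2)/200 + (V_6 - V_10)/510 = 0
  Node 7: (V_7 - V_6)/3300 + (V_7 - V_3)/30000 + (V_7 - 0)/18 = 0
  Node 8: (V_8 - V_9)/3 + (V_8 - V_4)/82000 = 0
  Node 9: (V_9 - V_8)/3 + (V_9 - V_10)/130 + (V_9 - V_5)/75 = 0
  Node 10: (V_10 - V_9)/130 + (V_10 - 0)/2700 + (V_10 - V_6)/510 = 0
Collecting terms (coefficients in siemens):
  0.01505·V_1 - 0.01471·V_2 - 0.0001471·V_5 = 0.002941
  0.08637·V_2 - 0.01471·V_1 - 0.06667·V_3 - 0.005·V_6 = 0
  0.0667·V_3 - 0.06667·V_2 - 0.00003333·V_7 = 0
  0.07713·V_4 - 0.07692·V_5 - 0.0000122·V_8 = 0.002941
  0.09066·V_5 - 0.0001471·V_1 - 0.07692·V_4 - 0.0002564·V_6 - 0.01333·V_9 = 0
  0.00752·V_6 - 0.005·V_2 - 0.0002564·V_5 - 0.000303·V_7 - 0.001961·V_10 = 0
  0.05589·V_7 - 0.00003333·V_3 - 0.000303·V_6 = 0
  0.3333·V_8 - 0.0000122·V_4 - 0.3333·V_9 = 0
  0.3544·V_9 - 0.01333·V_5 - 0.3333·V_8 - 0.007692·V_10 = 0
  0.01002·V_10 - 0.001961·V_6 - 0.007692·V_9 = 0
Solving these 10 simultaneous equations (Gaussian elimination) gives:
  V_1 = 5.683 V, V_2 = 5.56 V, V_3 = 5.557 V, V_4 = 5.564 V
  V_5 = 5.54 V, V_6 = 5.236 V, V_7 = 0.0317 V, V_8 = 5.406 V
  V_9 = 5.406 V, V_10 = 5.173 V
I_R12 = (V_2 - V_6)/R12 = (5.56 - 5.236)/200 = 0.001622 A
P_R12 = I_R12² × R12 = (0.001622)² × 200 = 0.000526 W

Final answer: 0.000526 W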